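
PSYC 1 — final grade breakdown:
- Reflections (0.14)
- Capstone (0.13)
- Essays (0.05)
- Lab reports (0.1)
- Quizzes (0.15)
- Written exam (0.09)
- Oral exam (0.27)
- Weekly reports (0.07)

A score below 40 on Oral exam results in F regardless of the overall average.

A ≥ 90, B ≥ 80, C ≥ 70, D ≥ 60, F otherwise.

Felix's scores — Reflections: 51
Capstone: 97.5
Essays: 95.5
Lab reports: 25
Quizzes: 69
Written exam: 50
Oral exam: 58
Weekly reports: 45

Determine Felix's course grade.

D

Oral exam score 58 ≥ 40: minimum met.
Weighted total:
  Reflections 51 × 0.14 = 7.14
  Capstone 97.5 × 0.13 = 12.675
  Essays 95.5 × 0.05 = 4.775
  Lab reports 25 × 0.1 = 2.5
  Quizzes 69 × 0.15 = 10.35
  Written exam 50 × 0.09 = 4.5
  Oral exam 58 × 0.27 = 15.66
  Weekly reports 45 × 0.07 = 3.15
Sum = 60.75
60.75 is ≥ 60 and < 70 → D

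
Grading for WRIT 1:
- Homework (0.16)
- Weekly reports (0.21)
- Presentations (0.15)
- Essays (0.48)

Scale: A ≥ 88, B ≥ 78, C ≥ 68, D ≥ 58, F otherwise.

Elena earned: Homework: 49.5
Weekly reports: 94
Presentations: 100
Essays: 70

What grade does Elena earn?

C

Weighted total:
  Homework 49.5 × 0.16 = 7.92
  Weekly reports 94 × 0.21 = 19.74
  Presentations 100 × 0.15 = 15
  Essays 70 × 0.48 = 33.6
Sum = 76.26
76.26 is ≥ 68 and < 78 → C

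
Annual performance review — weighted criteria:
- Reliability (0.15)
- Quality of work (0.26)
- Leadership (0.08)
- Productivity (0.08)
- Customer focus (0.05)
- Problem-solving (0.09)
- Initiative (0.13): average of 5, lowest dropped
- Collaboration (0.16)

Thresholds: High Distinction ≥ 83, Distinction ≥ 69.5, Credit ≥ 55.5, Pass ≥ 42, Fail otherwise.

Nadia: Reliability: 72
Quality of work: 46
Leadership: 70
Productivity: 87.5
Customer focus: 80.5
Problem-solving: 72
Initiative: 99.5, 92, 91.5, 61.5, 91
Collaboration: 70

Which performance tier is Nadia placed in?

Initiative: drop 61.5 → average of remaining 4 = 374/4 = 93.5
Weighted total:
  Reliability 72 × 0.15 = 10.8
  Quality of work 46 × 0.26 = 11.96
  Leadership 70 × 0.08 = 5.6
  Productivity 87.5 × 0.08 = 7
  Customer focus 80.5 × 0.05 = 4.025
  Problem-solving 72 × 0.09 = 6.48
  Initiative 93.5 × 0.13 = 12.155
  Collaboration 70 × 0.16 = 11.2
Sum = 69.22
69.22 is ≥ 55.5 and < 69.5 → Credit

Credit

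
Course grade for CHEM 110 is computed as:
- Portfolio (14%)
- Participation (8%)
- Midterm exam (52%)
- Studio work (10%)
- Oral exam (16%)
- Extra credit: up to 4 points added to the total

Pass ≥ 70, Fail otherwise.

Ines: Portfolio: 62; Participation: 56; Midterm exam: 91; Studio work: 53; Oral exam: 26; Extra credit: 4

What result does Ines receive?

Weighted total:
  Portfolio 62 × 0.14 = 8.68
  Participation 56 × 0.08 = 4.48
  Midterm exam 91 × 0.52 = 47.32
  Studio work 53 × 0.1 = 5.3
  Oral exam 26 × 0.16 = 4.16
Sum = 69.94
Extra credit: 69.94 + 4 = 73.94
73.94 ≥ 70 → Pass

Pass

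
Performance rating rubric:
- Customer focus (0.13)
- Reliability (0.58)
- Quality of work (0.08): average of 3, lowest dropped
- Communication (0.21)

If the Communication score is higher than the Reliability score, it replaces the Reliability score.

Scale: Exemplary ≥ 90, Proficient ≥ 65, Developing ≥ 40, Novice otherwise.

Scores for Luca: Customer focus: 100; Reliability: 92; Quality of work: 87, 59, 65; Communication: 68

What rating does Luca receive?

Quality of work: drop 59 → average of remaining 2 = 152/2 = 76
Communication (68) ≤ Reliability (92), so Reliability stays at 92.
Weighted total:
  Customer focus 100 × 0.13 = 13
  Reliability 92 × 0.58 = 53.36
  Quality of work 76 × 0.08 = 6.08
  Communication 68 × 0.21 = 14.28
Sum = 86.72
86.72 is ≥ 65 and < 90 → Proficient

Proficient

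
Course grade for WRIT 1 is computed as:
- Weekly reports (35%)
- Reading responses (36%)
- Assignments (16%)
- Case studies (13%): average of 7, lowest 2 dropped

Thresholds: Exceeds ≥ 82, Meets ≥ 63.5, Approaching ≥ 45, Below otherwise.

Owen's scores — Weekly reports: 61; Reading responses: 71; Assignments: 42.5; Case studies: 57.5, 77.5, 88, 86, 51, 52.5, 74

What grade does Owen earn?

Meets

Case studies: drop 51, 52.5 → average of remaining 5 = 383/5 = 76.6
Weighted total:
  Weekly reports 61 × 0.35 = 21.35
  Reading responses 71 × 0.36 = 25.56
  Assignments 42.5 × 0.16 = 6.8
  Case studies 76.6 × 0.13 = 9.958
Sum = 63.668
63.668 is ≥ 63.5 and < 82 → Meets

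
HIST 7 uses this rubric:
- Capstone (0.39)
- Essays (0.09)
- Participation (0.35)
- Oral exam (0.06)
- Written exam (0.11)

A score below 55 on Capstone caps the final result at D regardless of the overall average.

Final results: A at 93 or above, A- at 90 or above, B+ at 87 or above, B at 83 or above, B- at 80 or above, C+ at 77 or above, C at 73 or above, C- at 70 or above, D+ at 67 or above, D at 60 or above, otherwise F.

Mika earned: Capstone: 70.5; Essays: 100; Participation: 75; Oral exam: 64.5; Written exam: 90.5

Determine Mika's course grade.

Capstone score 70.5 ≥ 55: minimum met.
Weighted total:
  Capstone 70.5 × 0.39 = 27.495
  Essays 100 × 0.09 = 9
  Participation 75 × 0.35 = 26.25
  Oral exam 64.5 × 0.06 = 3.87
  Written exam 90.5 × 0.11 = 9.955
Sum = 76.57
76.57 is ≥ 73 and < 77 → C

C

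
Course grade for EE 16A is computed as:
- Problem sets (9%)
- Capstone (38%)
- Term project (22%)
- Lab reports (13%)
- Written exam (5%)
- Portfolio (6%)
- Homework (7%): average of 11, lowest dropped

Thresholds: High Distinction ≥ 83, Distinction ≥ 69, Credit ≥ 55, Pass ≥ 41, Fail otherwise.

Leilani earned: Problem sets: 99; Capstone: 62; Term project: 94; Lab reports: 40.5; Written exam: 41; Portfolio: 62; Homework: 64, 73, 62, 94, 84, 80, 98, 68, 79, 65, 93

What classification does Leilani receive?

Homework: drop 62 → average of remaining 10 = 798/10 = 79.8
Weighted total:
  Problem sets 99 × 0.09 = 8.91
  Capstone 62 × 0.38 = 23.56
  Term project 94 × 0.22 = 20.68
  Lab reports 40.5 × 0.13 = 5.265
  Written exam 41 × 0.05 = 2.05
  Portfolio 62 × 0.06 = 3.72
  Homework 79.8 × 0.07 = 5.586
Sum = 69.771
69.771 is ≥ 69 and < 83 → Distinction

Distinction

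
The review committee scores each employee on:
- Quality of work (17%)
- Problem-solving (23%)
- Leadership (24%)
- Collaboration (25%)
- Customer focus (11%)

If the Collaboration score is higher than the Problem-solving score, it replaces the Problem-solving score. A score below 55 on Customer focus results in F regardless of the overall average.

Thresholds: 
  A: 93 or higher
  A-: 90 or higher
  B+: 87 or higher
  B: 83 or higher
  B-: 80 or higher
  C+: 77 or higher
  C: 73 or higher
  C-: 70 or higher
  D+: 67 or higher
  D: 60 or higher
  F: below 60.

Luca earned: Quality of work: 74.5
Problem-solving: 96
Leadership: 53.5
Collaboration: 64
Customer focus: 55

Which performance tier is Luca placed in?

D+

Collaboration (64) ≤ Problem-solving (96), so Problem-solving stays at 96.
Customer focus score 55 ≥ 55: minimum met.
Weighted total:
  Quality of work 74.5 × 0.17 = 12.665
  Problem-solving 96 × 0.23 = 22.08
  Leadership 53.5 × 0.24 = 12.84
  Collaboration 64 × 0.25 = 16
  Customer focus 55 × 0.11 = 6.05
Sum = 69.635
69.635 is ≥ 67 and < 70 → D+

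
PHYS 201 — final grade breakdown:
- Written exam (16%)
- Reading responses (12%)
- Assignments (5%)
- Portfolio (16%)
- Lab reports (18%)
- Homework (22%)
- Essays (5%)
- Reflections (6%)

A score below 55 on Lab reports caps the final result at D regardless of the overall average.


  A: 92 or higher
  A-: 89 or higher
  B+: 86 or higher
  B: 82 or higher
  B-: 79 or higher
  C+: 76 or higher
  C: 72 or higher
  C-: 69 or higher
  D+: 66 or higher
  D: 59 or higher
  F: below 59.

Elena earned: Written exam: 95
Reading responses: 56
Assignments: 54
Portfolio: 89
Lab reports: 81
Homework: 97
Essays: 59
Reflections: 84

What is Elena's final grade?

Lab reports score 81 ≥ 55: minimum met.
Weighted total:
  Written exam 95 × 0.16 = 15.2
  Reading responses 56 × 0.12 = 6.72
  Assignments 54 × 0.05 = 2.7
  Portfolio 89 × 0.16 = 14.24
  Lab reports 81 × 0.18 = 14.58
  Homework 97 × 0.22 = 21.34
  Essays 59 × 0.05 = 2.95
  Reflections 84 × 0.06 = 5.04
Sum = 82.77
82.77 is ≥ 82 and < 86 → B

B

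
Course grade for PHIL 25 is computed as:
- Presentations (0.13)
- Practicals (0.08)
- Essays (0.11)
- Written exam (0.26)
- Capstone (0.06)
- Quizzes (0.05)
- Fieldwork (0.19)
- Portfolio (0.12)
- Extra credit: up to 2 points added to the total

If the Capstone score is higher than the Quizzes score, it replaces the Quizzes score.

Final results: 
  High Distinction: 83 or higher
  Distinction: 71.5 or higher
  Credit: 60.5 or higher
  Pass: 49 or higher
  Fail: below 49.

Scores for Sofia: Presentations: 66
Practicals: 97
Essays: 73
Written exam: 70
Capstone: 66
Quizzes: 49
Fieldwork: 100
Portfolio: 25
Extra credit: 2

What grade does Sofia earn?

Capstone (66) > Quizzes (49), so Quizzes counts as 66.
Weighted total:
  Presentations 66 × 0.13 = 8.58
  Practicals 97 × 0.08 = 7.76
  Essays 73 × 0.11 = 8.03
  Written exam 70 × 0.26 = 18.2
  Capstone 66 × 0.06 = 3.96
  Quizzes 66 × 0.05 = 3.3
  Fieldwork 100 × 0.19 = 19
  Portfolio 25 × 0.12 = 3
Sum = 71.83
Extra credit: 71.83 + 2 = 73.83
73.83 is ≥ 71.5 and < 83 → Distinction

Distinction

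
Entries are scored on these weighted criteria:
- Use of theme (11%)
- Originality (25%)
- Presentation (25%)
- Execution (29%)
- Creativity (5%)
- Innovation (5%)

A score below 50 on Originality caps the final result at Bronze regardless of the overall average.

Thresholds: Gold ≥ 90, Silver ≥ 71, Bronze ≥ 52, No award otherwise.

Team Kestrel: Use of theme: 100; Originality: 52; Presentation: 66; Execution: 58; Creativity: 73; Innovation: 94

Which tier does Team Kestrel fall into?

Bronze

Originality score 52 ≥ 50: minimum met.
Weighted total:
  Use of theme 100 × 0.11 = 11
  Originality 52 × 0.25 = 13
  Presentation 66 × 0.25 = 16.5
  Execution 58 × 0.29 = 16.82
  Creativity 73 × 0.05 = 3.65
  Innovation 94 × 0.05 = 4.7
Sum = 65.67
65.67 is ≥ 52 and < 71 → Bronze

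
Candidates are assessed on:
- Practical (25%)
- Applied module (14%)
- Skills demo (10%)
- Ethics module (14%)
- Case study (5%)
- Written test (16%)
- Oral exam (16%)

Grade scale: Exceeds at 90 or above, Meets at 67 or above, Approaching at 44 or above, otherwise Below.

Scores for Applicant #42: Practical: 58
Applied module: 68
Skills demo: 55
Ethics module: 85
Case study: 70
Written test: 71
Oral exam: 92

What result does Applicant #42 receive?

Weighted total:
  Practical 58 × 0.25 = 14.5
  Applied module 68 × 0.14 = 9.52
  Skills demo 55 × 0.1 = 5.5
  Ethics module 85 × 0.14 = 11.9
  Case study 70 × 0.05 = 3.5
  Written test 71 × 0.16 = 11.36
  Oral exam 92 × 0.16 = 14.72
Sum = 71
71 is ≥ 67 and < 90 → Meets

Meets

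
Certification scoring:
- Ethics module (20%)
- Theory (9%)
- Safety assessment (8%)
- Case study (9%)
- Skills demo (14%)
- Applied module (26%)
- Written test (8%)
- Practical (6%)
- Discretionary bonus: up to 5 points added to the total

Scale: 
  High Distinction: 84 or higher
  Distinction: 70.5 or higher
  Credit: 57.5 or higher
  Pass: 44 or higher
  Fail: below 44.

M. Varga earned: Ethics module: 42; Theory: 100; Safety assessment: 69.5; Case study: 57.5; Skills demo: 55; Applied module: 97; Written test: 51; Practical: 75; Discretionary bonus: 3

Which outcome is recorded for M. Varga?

Distinction

Weighted total:
  Ethics module 42 × 0.2 = 8.4
  Theory 100 × 0.09 = 9
  Safety assessment 69.5 × 0.08 = 5.56
  Case study 57.5 × 0.09 = 5.175
  Skills demo 55 × 0.14 = 7.7
  Applied module 97 × 0.26 = 25.22
  Written test 51 × 0.08 = 4.08
  Practical 75 × 0.06 = 4.5
Sum = 69.635
Discretionary bonus: 69.635 + 3 = 72.635
72.635 is ≥ 70.5 and < 84 → Distinction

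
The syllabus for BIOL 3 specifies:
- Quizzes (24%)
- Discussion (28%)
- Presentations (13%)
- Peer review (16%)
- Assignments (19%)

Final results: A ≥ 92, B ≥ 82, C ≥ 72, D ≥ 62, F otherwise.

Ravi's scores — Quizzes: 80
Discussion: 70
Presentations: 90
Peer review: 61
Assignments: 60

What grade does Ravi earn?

Weighted total:
  Quizzes 80 × 0.24 = 19.2
  Discussion 70 × 0.28 = 19.6
  Presentations 90 × 0.13 = 11.7
  Peer review 61 × 0.16 = 9.76
  Assignments 60 × 0.19 = 11.4
Sum = 71.66
71.66 is ≥ 62 and < 72 → D

D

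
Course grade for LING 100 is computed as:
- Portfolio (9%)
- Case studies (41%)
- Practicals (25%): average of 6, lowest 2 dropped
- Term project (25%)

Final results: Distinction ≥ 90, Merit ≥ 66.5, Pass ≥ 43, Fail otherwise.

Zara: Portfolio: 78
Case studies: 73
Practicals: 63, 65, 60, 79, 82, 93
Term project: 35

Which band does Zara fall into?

Practicals: drop 60, 63 → average of remaining 4 = 319/4 = 79.75
Weighted total:
  Portfolio 78 × 0.09 = 7.02
  Case studies 73 × 0.41 = 29.93
  Practicals 79.75 × 0.25 = 19.9375
  Term project 35 × 0.25 = 8.75
Sum = 65.6375
65.6375 is ≥ 43 and < 66.5 → Pass

Pass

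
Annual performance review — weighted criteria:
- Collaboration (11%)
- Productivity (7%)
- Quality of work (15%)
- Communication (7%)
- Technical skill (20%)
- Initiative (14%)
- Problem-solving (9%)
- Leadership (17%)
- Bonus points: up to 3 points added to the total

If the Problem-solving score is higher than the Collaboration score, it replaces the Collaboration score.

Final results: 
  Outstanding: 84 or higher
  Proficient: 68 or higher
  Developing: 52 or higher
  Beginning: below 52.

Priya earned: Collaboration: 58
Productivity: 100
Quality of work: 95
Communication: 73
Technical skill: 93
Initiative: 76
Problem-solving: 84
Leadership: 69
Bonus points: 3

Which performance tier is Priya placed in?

Problem-solving (84) > Collaboration (58), so Collaboration counts as 84.
Weighted total:
  Collaboration 84 × 0.11 = 9.24
  Productivity 100 × 0.07 = 7
  Quality of work 95 × 0.15 = 14.25
  Communication 73 × 0.07 = 5.11
  Technical skill 93 × 0.2 = 18.6
  Initiative 76 × 0.14 = 10.64
  Problem-solving 84 × 0.09 = 7.56
  Leadership 69 × 0.17 = 11.73
Sum = 84.13
Bonus points: 84.13 + 3 = 87.13
87.13 ≥ 84 → Outstanding

Outstanding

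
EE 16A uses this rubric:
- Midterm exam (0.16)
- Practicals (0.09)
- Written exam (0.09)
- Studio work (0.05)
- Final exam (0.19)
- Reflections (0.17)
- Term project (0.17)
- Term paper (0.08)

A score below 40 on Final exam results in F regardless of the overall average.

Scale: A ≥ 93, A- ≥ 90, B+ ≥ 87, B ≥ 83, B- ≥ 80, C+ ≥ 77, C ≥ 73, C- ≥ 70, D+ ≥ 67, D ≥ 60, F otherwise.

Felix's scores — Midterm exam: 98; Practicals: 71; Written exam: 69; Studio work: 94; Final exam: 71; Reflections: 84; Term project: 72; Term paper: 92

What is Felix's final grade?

B-

Final exam score 71 ≥ 40: minimum met.
Weighted total:
  Midterm exam 98 × 0.16 = 15.68
  Practicals 71 × 0.09 = 6.39
  Written exam 69 × 0.09 = 6.21
  Studio work 94 × 0.05 = 4.7
  Final exam 71 × 0.19 = 13.49
  Reflections 84 × 0.17 = 14.28
  Term project 72 × 0.17 = 12.24
  Term paper 92 × 0.08 = 7.36
Sum = 80.35
80.35 is ≥ 80 and < 83 → B-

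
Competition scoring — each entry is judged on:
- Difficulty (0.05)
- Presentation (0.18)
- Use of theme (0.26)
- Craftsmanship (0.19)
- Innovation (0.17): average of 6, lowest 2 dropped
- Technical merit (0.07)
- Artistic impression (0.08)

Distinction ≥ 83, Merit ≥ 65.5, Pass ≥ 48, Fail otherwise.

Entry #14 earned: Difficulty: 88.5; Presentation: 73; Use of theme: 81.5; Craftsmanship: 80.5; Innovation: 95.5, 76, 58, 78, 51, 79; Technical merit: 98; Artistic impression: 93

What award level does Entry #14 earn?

Innovation: drop 51, 58 → average of remaining 4 = 328.5/4 = 82.125
Weighted total:
  Difficulty 88.5 × 0.05 = 4.425
  Presentation 73 × 0.18 = 13.14
  Use of theme 81.5 × 0.26 = 21.19
  Craftsmanship 80.5 × 0.19 = 15.295
  Innovation 82.125 × 0.17 = 13.96125
  Technical merit 98 × 0.07 = 6.86
  Artistic impression 93 × 0.08 = 7.44
Sum = 82.31125
82.31125 is ≥ 65.5 and < 83 → Merit

Merit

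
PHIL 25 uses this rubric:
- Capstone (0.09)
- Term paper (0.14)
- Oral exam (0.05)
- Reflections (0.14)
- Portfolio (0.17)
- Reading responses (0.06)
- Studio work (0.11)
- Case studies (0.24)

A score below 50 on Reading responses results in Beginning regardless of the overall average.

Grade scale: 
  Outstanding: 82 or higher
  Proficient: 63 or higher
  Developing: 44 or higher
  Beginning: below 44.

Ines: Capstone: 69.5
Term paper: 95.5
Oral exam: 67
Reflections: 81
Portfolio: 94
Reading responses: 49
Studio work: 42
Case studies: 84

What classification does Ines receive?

Beginning

Reading responses score 49 < 50: minimum not met.
Weighted total:
  Capstone 69.5 × 0.09 = 6.255
  Term paper 95.5 × 0.14 = 13.37
  Oral exam 67 × 0.05 = 3.35
  Reflections 81 × 0.14 = 11.34
  Portfolio 94 × 0.17 = 15.98
  Reading responses 49 × 0.06 = 2.94
  Studio work 42 × 0.11 = 4.62
  Case studies 84 × 0.24 = 20.16
Sum = 78.015
Because the Reading responses minimum was not met, the result is Beginning.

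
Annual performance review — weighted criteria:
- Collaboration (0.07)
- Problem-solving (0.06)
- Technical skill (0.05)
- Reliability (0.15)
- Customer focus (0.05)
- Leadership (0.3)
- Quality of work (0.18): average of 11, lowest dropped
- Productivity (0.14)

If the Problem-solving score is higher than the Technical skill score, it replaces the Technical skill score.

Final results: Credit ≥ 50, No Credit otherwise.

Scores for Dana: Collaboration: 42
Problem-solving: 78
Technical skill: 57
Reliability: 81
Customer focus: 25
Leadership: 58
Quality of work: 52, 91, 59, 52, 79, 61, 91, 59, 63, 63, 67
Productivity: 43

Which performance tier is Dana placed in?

Credit

Quality of work: drop 52 → average of remaining 10 = 685/10 = 68.5
Problem-solving (78) > Technical skill (57), so Technical skill counts as 78.
Weighted total:
  Collaboration 42 × 0.07 = 2.94
  Problem-solving 78 × 0.06 = 4.68
  Technical skill 78 × 0.05 = 3.9
  Reliability 81 × 0.15 = 12.15
  Customer focus 25 × 0.05 = 1.25
  Leadership 58 × 0.3 = 17.4
  Quality of work 68.5 × 0.18 = 12.33
  Productivity 43 × 0.14 = 6.02
Sum = 60.67
60.67 ≥ 50 → Credit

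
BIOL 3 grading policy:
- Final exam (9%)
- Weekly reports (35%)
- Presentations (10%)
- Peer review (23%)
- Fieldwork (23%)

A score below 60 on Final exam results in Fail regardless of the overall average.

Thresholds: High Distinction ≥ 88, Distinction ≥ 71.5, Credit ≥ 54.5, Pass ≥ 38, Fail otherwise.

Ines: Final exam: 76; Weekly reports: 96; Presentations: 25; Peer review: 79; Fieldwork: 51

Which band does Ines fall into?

Distinction

Final exam score 76 ≥ 60: minimum met.
Weighted total:
  Final exam 76 × 0.09 = 6.84
  Weekly reports 96 × 0.35 = 33.6
  Presentations 25 × 0.1 = 2.5
  Peer review 79 × 0.23 = 18.17
  Fieldwork 51 × 0.23 = 11.73
Sum = 72.84
72.84 is ≥ 71.5 and < 88 → Distinction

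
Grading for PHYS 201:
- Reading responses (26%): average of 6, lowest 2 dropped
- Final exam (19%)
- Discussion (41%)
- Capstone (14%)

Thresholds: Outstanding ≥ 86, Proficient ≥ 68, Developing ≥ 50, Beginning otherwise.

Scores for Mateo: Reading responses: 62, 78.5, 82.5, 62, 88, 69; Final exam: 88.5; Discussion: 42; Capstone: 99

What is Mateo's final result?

Reading responses: drop 62, 62 → average of remaining 4 = 318/4 = 79.5
Weighted total:
  Reading responses 79.5 × 0.26 = 20.67
  Final exam 88.5 × 0.19 = 16.815
  Discussion 42 × 0.41 = 17.22
  Capstone 99 × 0.14 = 13.86
Sum = 68.565
68.565 is ≥ 68 and < 86 → Proficient

Proficient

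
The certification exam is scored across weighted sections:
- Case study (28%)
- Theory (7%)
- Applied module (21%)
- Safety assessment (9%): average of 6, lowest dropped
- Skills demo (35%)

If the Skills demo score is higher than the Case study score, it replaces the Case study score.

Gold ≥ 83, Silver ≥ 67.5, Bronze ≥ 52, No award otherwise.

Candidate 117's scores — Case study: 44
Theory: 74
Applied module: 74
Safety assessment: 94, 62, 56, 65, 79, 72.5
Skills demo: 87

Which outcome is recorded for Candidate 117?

Safety assessment: drop 56 → average of remaining 5 = 372.5/5 = 74.5
Skills demo (87) > Case study (44), so Case study counts as 87.
Weighted total:
  Case study 87 × 0.28 = 24.36
  Theory 74 × 0.07 = 5.18
  Applied module 74 × 0.21 = 15.54
  Safety assessment 74.5 × 0.09 = 6.705
  Skills demo 87 × 0.35 = 30.45
Sum = 82.235
82.235 is ≥ 67.5 and < 83 → Silver

Silver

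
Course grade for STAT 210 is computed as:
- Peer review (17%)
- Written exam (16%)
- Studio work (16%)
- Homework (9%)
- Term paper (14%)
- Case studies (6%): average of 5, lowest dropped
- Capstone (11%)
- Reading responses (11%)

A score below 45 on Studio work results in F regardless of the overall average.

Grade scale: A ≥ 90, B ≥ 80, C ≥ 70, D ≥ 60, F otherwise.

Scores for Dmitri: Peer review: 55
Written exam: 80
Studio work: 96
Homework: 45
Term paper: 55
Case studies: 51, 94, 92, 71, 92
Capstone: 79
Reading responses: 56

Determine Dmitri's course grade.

D

Case studies: drop 51 → average of remaining 4 = 349/4 = 87.25
Studio work score 96 ≥ 45: minimum met.
Weighted total:
  Peer review 55 × 0.17 = 9.35
  Written exam 80 × 0.16 = 12.8
  Studio work 96 × 0.16 = 15.36
  Homework 45 × 0.09 = 4.05
  Term paper 55 × 0.14 = 7.7
  Case studies 87.25 × 0.06 = 5.235
  Capstone 79 × 0.11 = 8.69
  Reading responses 56 × 0.11 = 6.16
Sum = 69.345
69.345 is ≥ 60 and < 70 → D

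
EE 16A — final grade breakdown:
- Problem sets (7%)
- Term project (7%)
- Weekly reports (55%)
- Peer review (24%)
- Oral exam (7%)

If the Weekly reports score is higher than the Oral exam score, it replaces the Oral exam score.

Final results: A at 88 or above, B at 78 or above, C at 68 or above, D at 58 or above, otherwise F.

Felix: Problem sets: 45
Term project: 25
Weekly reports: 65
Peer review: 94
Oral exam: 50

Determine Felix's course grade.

D

Weekly reports (65) > Oral exam (50), so Oral exam counts as 65.
Weighted total:
  Problem sets 45 × 0.07 = 3.15
  Term project 25 × 0.07 = 1.75
  Weekly reports 65 × 0.55 = 35.75
  Peer review 94 × 0.24 = 22.56
  Oral exam 65 × 0.07 = 4.55
Sum = 67.76
67.76 is ≥ 58 and < 68 → D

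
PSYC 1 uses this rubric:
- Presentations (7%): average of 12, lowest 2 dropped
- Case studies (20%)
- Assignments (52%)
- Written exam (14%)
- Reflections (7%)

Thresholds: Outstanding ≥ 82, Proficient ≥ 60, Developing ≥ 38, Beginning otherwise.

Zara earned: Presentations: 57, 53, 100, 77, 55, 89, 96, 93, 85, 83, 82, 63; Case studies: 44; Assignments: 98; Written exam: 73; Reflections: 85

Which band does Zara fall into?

Presentations: drop 53, 55 → average of remaining 10 = 825/10 = 82.5
Weighted total:
  Presentations 82.5 × 0.07 = 5.775
  Case studies 44 × 0.2 = 8.8
  Assignments 98 × 0.52 = 50.96
  Written exam 73 × 0.14 = 10.22
  Reflections 85 × 0.07 = 5.95
Sum = 81.705
81.705 is ≥ 60 and < 82 → Proficient

Proficient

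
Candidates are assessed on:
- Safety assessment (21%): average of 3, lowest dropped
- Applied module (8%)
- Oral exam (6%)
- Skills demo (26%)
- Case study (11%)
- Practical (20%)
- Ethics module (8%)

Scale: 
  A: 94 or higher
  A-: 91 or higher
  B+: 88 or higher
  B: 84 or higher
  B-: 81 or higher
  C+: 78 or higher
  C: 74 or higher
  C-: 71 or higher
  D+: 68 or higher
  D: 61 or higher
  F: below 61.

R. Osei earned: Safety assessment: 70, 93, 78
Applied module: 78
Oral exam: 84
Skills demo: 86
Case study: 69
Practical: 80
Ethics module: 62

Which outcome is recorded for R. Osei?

Safety assessment: drop 70 → average of remaining 2 = 171/2 = 85.5
Weighted total:
  Safety assessment 85.5 × 0.21 = 17.955
  Applied module 78 × 0.08 = 6.24
  Oral exam 84 × 0.06 = 5.04
  Skills demo 86 × 0.26 = 22.36
  Case study 69 × 0.11 = 7.59
  Practical 80 × 0.2 = 16
  Ethics module 62 × 0.08 = 4.96
Sum = 80.145
80.145 is ≥ 78 and < 81 → C+

C+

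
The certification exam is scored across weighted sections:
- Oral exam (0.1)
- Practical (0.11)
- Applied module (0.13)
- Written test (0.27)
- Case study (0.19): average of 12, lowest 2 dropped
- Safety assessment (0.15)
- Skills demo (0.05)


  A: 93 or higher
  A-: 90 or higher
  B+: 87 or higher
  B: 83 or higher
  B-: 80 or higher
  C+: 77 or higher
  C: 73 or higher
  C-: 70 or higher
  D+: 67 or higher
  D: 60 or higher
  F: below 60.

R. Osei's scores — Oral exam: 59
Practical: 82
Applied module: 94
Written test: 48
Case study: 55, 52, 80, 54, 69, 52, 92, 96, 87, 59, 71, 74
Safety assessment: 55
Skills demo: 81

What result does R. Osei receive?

Case study: drop 52, 52 → average of remaining 10 = 737/10 = 73.7
Weighted total:
  Oral exam 59 × 0.1 = 5.9
  Practical 82 × 0.11 = 9.02
  Applied module 94 × 0.13 = 12.22
  Written test 48 × 0.27 = 12.96
  Case study 73.7 × 0.19 = 14.003
  Safety assessment 55 × 0.15 = 8.25
  Skills demo 81 × 0.05 = 4.05
Sum = 66.403
66.403 is ≥ 60 and < 67 → D

D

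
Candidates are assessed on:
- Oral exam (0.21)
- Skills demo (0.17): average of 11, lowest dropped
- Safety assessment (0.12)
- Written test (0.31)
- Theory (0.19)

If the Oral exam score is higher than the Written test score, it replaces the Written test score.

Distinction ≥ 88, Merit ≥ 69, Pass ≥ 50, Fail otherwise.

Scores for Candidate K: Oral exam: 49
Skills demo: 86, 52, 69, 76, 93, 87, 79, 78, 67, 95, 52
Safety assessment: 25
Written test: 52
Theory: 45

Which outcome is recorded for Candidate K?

Pass

Skills demo: drop 52 → average of remaining 10 = 782/10 = 78.2
Oral exam (49) ≤ Written test (52), so Written test stays at 52.
Weighted total:
  Oral exam 49 × 0.21 = 10.29
  Skills demo 78.2 × 0.17 = 13.294
  Safety assessment 25 × 0.12 = 3
  Written test 52 × 0.31 = 16.12
  Theory 45 × 0.19 = 8.55
Sum = 51.254
51.254 is ≥ 50 and < 69 → Pass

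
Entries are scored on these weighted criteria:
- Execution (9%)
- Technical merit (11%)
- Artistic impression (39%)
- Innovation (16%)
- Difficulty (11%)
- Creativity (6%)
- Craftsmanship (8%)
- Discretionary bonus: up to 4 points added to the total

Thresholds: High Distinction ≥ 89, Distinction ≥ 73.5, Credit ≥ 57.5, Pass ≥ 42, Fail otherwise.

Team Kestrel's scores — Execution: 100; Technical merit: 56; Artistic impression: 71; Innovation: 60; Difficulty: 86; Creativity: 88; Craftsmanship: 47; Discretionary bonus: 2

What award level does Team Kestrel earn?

Credit

Weighted total:
  Execution 100 × 0.09 = 9
  Technical merit 56 × 0.11 = 6.16
  Artistic impression 71 × 0.39 = 27.69
  Innovation 60 × 0.16 = 9.6
  Difficulty 86 × 0.11 = 9.46
  Creativity 88 × 0.06 = 5.28
  Craftsmanship 47 × 0.08 = 3.76
Sum = 70.95
Discretionary bonus: 70.95 + 2 = 72.95
72.95 is ≥ 57.5 and < 73.5 → Credit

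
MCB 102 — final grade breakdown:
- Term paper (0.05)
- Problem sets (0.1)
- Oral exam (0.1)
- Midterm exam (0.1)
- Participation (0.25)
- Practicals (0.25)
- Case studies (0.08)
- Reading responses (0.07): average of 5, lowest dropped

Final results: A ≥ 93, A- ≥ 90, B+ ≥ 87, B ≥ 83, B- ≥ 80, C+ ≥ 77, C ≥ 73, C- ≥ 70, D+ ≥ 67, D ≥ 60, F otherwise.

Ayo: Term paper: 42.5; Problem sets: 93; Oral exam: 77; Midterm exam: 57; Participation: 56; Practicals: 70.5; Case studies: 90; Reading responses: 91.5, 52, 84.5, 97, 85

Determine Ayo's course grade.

D+

Reading responses: drop 52 → average of remaining 4 = 358/4 = 89.5
Weighted total:
  Term paper 42.5 × 0.05 = 2.125
  Problem sets 93 × 0.1 = 9.3
  Oral exam 77 × 0.1 = 7.7
  Midterm exam 57 × 0.1 = 5.7
  Participation 56 × 0.25 = 14
  Practicals 70.5 × 0.25 = 17.625
  Case studies 90 × 0.08 = 7.2
  Reading responses 89.5 × 0.07 = 6.265
Sum = 69.915
69.915 is ≥ 67 and < 70 → D+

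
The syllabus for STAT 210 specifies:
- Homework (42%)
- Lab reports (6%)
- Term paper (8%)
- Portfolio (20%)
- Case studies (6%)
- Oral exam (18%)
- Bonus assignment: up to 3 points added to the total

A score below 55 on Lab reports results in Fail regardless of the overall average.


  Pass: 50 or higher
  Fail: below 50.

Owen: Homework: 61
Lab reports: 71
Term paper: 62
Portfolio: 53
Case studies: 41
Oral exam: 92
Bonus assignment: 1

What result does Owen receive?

Pass

Lab reports score 71 ≥ 55: minimum met.
Weighted total:
  Homework 61 × 0.42 = 25.62
  Lab reports 71 × 0.06 = 4.26
  Term paper 62 × 0.08 = 4.96
  Portfolio 53 × 0.2 = 10.6
  Case studies 41 × 0.06 = 2.46
  Oral exam 92 × 0.18 = 16.56
Sum = 64.46
Bonus assignment: 64.46 + 1 = 65.46
65.46 ≥ 50 → Pass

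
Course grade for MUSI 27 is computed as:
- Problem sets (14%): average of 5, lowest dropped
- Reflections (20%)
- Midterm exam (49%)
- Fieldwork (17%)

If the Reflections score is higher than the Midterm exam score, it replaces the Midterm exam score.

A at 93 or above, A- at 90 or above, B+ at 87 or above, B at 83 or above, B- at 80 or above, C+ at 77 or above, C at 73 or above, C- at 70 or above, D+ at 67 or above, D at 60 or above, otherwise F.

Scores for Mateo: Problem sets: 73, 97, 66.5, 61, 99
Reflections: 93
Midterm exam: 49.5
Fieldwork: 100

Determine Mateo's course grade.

A-

Problem sets: drop 61 → average of remaining 4 = 335.5/4 = 83.875
Reflections (93) > Midterm exam (49.5), so Midterm exam counts as 93.
Weighted total:
  Problem sets 83.875 × 0.14 = 11.7425
  Reflections 93 × 0.2 = 18.6
  Midterm exam 93 × 0.49 = 45.57
  Fieldwork 100 × 0.17 = 17
Sum = 92.9125
92.9125 is ≥ 90 and < 93 → A-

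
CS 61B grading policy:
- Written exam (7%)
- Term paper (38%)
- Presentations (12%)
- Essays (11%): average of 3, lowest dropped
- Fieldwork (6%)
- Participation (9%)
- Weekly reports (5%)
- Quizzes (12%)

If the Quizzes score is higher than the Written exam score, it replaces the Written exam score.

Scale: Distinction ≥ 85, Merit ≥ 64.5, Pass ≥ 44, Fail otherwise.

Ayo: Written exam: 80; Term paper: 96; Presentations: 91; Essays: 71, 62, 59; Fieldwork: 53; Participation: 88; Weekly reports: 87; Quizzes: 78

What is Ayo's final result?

Essays: drop 59 → average of remaining 2 = 133/2 = 66.5
Quizzes (78) ≤ Written exam (80), so Written exam stays at 80.
Weighted total:
  Written exam 80 × 0.07 = 5.6
  Term paper 96 × 0.38 = 36.48
  Presentations 91 × 0.12 = 10.92
  Essays 66.5 × 0.11 = 7.315
  Fieldwork 53 × 0.06 = 3.18
  Participation 88 × 0.09 = 7.92
  Weekly reports 87 × 0.05 = 4.35
  Quizzes 78 × 0.12 = 9.36
Sum = 85.125
85.125 ≥ 85 → Distinction

Distinction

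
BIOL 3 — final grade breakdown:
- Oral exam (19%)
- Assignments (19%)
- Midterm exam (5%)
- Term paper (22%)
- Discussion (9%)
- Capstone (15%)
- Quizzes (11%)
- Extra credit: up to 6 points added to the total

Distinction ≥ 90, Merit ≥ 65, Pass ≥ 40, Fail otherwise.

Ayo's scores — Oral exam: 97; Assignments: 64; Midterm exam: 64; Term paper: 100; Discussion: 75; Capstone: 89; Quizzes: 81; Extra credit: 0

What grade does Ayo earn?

Merit

Weighted total:
  Oral exam 97 × 0.19 = 18.43
  Assignments 64 × 0.19 = 12.16
  Midterm exam 64 × 0.05 = 3.2
  Term paper 100 × 0.22 = 22
  Discussion 75 × 0.09 = 6.75
  Capstone 89 × 0.15 = 13.35
  Quizzes 81 × 0.11 = 8.91
Sum = 84.8
Extra credit: 84.8 + 0 = 84.8
84.8 is ≥ 65 and < 90 → Merit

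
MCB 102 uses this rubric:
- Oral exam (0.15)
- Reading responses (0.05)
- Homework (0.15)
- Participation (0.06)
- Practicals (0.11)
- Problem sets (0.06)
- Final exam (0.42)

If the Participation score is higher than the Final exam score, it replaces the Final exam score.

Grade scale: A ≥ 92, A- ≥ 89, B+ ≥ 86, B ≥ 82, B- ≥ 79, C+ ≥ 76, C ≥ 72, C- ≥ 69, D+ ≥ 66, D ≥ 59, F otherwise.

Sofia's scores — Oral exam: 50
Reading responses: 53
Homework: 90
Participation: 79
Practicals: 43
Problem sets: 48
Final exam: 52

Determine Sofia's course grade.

C-

Participation (79) > Final exam (52), so Final exam counts as 79.
Weighted total:
  Oral exam 50 × 0.15 = 7.5
  Reading responses 53 × 0.05 = 2.65
  Homework 90 × 0.15 = 13.5
  Participation 79 × 0.06 = 4.74
  Practicals 43 × 0.11 = 4.73
  Problem sets 48 × 0.06 = 2.88
  Final exam 79 × 0.42 = 33.18
Sum = 69.18
69.18 is ≥ 69 and < 72 → C-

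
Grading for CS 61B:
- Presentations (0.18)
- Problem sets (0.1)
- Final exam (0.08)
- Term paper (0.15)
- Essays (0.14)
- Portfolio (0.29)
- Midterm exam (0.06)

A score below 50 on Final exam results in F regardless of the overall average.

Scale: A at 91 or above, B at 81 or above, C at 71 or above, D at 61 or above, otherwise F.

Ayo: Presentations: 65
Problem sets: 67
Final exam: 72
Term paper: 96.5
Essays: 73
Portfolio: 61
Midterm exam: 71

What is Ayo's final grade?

D

Final exam score 72 ≥ 50: minimum met.
Weighted total:
  Presentations 65 × 0.18 = 11.7
  Problem sets 67 × 0.1 = 6.7
  Final exam 72 × 0.08 = 5.76
  Term paper 96.5 × 0.15 = 14.475
  Essays 73 × 0.14 = 10.22
  Portfolio 61 × 0.29 = 17.69
  Midterm exam 71 × 0.06 = 4.26
Sum = 70.805
70.805 is ≥ 61 and < 71 → D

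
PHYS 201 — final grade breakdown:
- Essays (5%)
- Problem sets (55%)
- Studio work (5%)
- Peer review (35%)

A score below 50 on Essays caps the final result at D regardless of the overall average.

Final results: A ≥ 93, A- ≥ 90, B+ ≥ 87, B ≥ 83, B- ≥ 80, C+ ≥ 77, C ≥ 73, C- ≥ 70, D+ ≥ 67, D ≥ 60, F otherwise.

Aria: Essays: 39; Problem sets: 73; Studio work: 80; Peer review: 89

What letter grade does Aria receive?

Essays score 39 < 50: minimum not met.
Weighted total:
  Essays 39 × 0.05 = 1.95
  Problem sets 73 × 0.55 = 40.15
  Studio work 80 × 0.05 = 4
  Peer review 89 × 0.35 = 31.15
Sum = 77.25
77.25 would be C+; cap at D applies → D.

D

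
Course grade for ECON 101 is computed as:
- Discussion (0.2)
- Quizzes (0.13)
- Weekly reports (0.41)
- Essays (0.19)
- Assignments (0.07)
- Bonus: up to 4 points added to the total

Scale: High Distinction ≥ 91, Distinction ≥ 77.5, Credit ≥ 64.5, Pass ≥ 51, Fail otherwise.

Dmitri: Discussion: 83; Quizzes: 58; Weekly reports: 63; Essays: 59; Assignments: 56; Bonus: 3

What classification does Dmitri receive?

Credit

Weighted total:
  Discussion 83 × 0.2 = 16.6
  Quizzes 58 × 0.13 = 7.54
  Weekly reports 63 × 0.41 = 25.83
  Essays 59 × 0.19 = 11.21
  Assignments 56 × 0.07 = 3.92
Sum = 65.1
Bonus: 65.1 + 3 = 68.1
68.1 is ≥ 64.5 and < 77.5 → Credit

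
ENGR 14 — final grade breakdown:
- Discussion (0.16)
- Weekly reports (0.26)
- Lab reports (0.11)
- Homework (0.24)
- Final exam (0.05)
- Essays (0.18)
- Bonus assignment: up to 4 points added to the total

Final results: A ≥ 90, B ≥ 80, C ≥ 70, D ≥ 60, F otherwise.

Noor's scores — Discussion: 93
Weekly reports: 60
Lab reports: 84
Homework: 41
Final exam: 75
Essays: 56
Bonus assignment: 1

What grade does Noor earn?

Weighted total:
  Discussion 93 × 0.16 = 14.88
  Weekly reports 60 × 0.26 = 15.6
  Lab reports 84 × 0.11 = 9.24
  Homework 41 × 0.24 = 9.84
  Final exam 75 × 0.05 = 3.75
  Essays 56 × 0.18 = 10.08
Sum = 63.39
Bonus assignment: 63.39 + 1 = 64.39
64.39 is ≥ 60 and < 70 → D

D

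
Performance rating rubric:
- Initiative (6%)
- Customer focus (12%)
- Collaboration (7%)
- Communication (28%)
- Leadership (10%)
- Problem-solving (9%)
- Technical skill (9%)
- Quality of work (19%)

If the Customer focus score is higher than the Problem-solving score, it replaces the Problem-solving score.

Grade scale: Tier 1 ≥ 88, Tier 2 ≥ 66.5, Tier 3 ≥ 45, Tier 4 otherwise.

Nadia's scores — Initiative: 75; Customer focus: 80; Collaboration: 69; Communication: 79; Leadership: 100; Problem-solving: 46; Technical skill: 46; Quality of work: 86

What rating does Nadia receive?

Customer focus (80) > Problem-solving (46), so Problem-solving counts as 80.
Weighted total:
  Initiative 75 × 0.06 = 4.5
  Customer focus 80 × 0.12 = 9.6
  Collaboration 69 × 0.07 = 4.83
  Communication 79 × 0.28 = 22.12
  Leadership 100 × 0.1 = 10
  Problem-solving 80 × 0.09 = 7.2
  Technical skill 46 × 0.09 = 4.14
  Quality of work 86 × 0.19 = 16.34
Sum = 78.73
78.73 is ≥ 66.5 and < 88 → Tier 2

Tier 2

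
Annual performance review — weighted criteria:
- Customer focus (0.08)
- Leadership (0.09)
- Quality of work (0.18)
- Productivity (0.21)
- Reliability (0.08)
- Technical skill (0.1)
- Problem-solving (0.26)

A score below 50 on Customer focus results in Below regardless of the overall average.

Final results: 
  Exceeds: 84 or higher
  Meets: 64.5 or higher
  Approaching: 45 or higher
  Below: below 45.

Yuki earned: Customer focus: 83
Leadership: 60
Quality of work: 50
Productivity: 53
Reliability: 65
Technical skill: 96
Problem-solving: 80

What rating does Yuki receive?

Meets

Customer focus score 83 ≥ 50: minimum met.
Weighted total:
  Customer focus 83 × 0.08 = 6.64
  Leadership 60 × 0.09 = 5.4
  Quality of work 50 × 0.18 = 9
  Productivity 53 × 0.21 = 11.13
  Reliability 65 × 0.08 = 5.2
  Technical skill 96 × 0.1 = 9.6
  Problem-solving 80 × 0.26 = 20.8
Sum = 67.77
67.77 is ≥ 64.5 and < 84 → Meets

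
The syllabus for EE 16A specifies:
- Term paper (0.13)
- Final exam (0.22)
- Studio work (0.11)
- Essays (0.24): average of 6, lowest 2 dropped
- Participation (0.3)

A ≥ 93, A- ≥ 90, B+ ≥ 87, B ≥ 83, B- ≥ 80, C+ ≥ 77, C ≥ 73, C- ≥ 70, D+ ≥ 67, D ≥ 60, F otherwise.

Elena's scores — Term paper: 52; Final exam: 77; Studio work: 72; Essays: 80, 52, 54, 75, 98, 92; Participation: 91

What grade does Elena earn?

C+

Essays: drop 52, 54 → average of remaining 4 = 345/4 = 86.25
Weighted total:
  Term paper 52 × 0.13 = 6.76
  Final exam 77 × 0.22 = 16.94
  Studio work 72 × 0.11 = 7.92
  Essays 86.25 × 0.24 = 20.7
  Participation 91 × 0.3 = 27.3
Sum = 79.62
79.62 is ≥ 77 and < 80 → C+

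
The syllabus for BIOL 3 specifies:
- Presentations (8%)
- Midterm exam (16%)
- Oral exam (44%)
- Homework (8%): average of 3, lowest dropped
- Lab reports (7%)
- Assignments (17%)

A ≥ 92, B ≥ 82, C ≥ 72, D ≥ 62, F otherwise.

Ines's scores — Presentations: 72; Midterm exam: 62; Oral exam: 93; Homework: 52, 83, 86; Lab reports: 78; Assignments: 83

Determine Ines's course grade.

Homework: drop 52 → average of remaining 2 = 169/2 = 84.5
Weighted total:
  Presentations 72 × 0.08 = 5.76
  Midterm exam 62 × 0.16 = 9.92
  Oral exam 93 × 0.44 = 40.92
  Homework 84.5 × 0.08 = 6.76
  Lab reports 78 × 0.07 = 5.46
  Assignments 83 × 0.17 = 14.11
Sum = 82.93
82.93 is ≥ 82 and < 92 → B

B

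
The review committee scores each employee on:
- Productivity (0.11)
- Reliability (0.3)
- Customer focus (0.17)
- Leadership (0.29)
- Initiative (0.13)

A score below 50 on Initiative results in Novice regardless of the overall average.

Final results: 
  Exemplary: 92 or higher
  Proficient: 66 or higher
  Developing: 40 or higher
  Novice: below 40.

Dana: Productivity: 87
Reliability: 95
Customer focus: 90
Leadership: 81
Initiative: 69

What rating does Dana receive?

Proficient

Initiative score 69 ≥ 50: minimum met.
Weighted total:
  Productivity 87 × 0.11 = 9.57
  Reliability 95 × 0.3 = 28.5
  Customer focus 90 × 0.17 = 15.3
  Leadership 81 × 0.29 = 23.49
  Initiative 69 × 0.13 = 8.97
Sum = 85.83
85.83 is ≥ 66 and < 92 → Proficient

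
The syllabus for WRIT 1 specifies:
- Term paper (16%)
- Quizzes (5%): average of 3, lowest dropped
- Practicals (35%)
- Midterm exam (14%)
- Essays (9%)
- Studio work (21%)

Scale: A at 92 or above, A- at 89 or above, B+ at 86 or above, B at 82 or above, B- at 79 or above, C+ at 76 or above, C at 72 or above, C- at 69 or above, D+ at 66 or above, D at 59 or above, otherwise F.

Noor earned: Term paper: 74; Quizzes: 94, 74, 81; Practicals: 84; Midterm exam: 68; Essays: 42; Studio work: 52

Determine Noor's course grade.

Quizzes: drop 74 → average of remaining 2 = 175/2 = 87.5
Weighted total:
  Term paper 74 × 0.16 = 11.84
  Quizzes 87.5 × 0.05 = 4.375
  Practicals 84 × 0.35 = 29.4
  Midterm exam 68 × 0.14 = 9.52
  Essays 42 × 0.09 = 3.78
  Studio work 52 × 0.21 = 10.92
Sum = 69.835
69.835 is ≥ 69 and < 72 → C-

C-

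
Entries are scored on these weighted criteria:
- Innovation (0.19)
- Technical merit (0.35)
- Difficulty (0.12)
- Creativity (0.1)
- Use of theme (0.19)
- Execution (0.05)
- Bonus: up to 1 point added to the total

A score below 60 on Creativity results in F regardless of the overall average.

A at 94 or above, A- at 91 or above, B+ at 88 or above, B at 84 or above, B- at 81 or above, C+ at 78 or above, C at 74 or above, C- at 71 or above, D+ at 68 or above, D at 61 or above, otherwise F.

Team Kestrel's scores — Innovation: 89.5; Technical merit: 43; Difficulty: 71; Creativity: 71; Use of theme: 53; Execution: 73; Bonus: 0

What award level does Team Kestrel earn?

Creativity score 71 ≥ 60: minimum met.
Weighted total:
  Innovation 89.5 × 0.19 = 17.005
  Technical merit 43 × 0.35 = 15.05
  Difficulty 71 × 0.12 = 8.52
  Creativity 71 × 0.1 = 7.1
  Use of theme 53 × 0.19 = 10.07
  Execution 73 × 0.05 = 3.65
Sum = 61.395
Bonus: 61.395 + 0 = 61.395
61.395 is ≥ 61 and < 68 → D

D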